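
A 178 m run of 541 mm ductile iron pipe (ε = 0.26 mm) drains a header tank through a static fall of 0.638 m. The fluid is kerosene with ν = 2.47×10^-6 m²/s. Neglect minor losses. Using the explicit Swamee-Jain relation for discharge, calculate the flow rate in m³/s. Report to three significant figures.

Swamee-Jain (Type II): Q = -0.965·√(gD⁵h_f/L)·ln[ε/(3.7D) + √(3.17ν²L/(gD³h_f))]
√(gD⁵h_f/L) = √(9.81·0.541⁵·0.638/178) = 0.04037
ε/(3.7D) = 1.30×10^-4; √(3.17ν²L/(gD³h_f)) = 5.89×10^-5
Q = -0.965·0.04037·ln(1.888×10^-4) = 0.3340 m³/s
Check: V = 1.45 m/s, Re = 3.18×10^5, f = 0.01814, h_f = 0.642 m ≈ 0.638 m ✓

Q ≈ 0.334 m³/s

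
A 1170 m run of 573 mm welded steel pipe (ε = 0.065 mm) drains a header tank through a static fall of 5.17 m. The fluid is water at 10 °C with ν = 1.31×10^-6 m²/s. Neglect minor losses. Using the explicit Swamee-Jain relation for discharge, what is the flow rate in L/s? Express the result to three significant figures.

Q ≈ 488 L/s

Swamee-Jain (Type II): Q = -0.965·√(gD⁵h_f/L)·ln[ε/(3.7D) + √(3.17ν²L/(gD³h_f))]
√(gD⁵h_f/L) = √(9.81·0.573⁵·5.17/1170) = 0.05175
ε/(3.7D) = 3.07×10^-5; √(3.17ν²L/(gD³h_f)) = 2.58×10^-5
Q = -0.965·0.05175·ln(5.649×10^-5) = 0.4884 m³/s
Check: V = 1.89 m/s, Re = 8.28×10^5, f = 0.01392, h_f = 5.20 m ≈ 5.17 m ✓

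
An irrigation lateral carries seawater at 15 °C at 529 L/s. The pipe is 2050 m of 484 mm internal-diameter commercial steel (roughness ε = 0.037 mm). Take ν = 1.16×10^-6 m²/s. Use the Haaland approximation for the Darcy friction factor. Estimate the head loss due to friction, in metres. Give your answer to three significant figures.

V = 4Q/(πD²) = 4·0.529/(π·0.484²) = 2.875 m/s
Re = VD/ν = 2.875·0.484/1.16×10^-6 = 1.20×10^6 → turbulent
ε/D = 0.037/484 = 7.64×10^-5
Haaland: f = 0.01276
h_f = f(L/D)V²/(2g) = 0.01276·(2050/0.484)·2.875²/(2·9.81) = 22.77 m

h_f ≈ 22.8 m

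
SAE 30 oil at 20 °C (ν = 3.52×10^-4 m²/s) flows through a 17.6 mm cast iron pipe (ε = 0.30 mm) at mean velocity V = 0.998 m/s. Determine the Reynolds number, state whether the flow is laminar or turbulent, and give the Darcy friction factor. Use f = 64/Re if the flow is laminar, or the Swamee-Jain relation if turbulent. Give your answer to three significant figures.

Re = VD/ν = 0.9980·0.0176/3.52×10^-4 = 49.9
Re < 2300 → laminar → f = 64/Re = 1.283

Re ≈ 49.9; laminar; f = 64/Re ≈ 1.28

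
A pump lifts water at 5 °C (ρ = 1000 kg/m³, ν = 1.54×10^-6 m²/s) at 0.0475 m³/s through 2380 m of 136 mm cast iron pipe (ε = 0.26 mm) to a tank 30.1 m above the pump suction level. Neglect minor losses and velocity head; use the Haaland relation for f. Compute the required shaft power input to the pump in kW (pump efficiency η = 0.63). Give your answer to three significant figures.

V = 4Q/(πD²) = 3.270 m/s; Re = 2.89×10^5; ε/D = 0.00191; f = 0.02376
h_f = f(L/D)V²/2g = 226.6 m
Total head H = z + h_f = 30.1 + 226.6 = 256.7 m
P_hyd = ρgQH = 1000·9.81·0.0475·256.7 = 119.6 kW
P_shaft = P_hyd/η = 119.6/0.63 = 189.8 kW

P_shaft ≈ 190 kW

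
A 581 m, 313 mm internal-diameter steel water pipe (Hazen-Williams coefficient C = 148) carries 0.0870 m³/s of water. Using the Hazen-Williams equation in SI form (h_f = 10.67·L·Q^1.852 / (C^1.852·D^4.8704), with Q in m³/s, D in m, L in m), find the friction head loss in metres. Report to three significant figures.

h_f ≈ 1.84 m

h_f = 10.67·581·0.0870^1.852 / (148^1.852·0.313^4.8704) = 1.845 m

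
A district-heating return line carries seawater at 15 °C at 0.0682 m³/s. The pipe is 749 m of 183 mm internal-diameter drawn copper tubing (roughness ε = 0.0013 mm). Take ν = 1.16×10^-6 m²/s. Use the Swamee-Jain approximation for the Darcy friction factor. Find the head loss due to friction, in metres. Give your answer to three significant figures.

h_f ≈ 19.2 m

V = 4Q/(πD²) = 4·0.0682/(π·0.183²) = 2.593 m/s
Re = VD/ν = 2.593·0.183/1.16×10^-6 = 4.09×10^5 → turbulent
ε/D = 0.0013/183 = 7.10×10^-6
Swamee-Jain: f = 0.01368
h_f = f(L/D)V²/(2g) = 0.01368·(749/0.183)·2.593²/(2·9.81) = 19.18 m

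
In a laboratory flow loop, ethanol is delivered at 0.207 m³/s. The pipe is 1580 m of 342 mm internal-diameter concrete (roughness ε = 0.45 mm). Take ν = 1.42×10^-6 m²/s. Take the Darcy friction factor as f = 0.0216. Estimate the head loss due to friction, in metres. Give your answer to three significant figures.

h_f ≈ 25.8 m

V = 4Q/(πD²) = 4·0.207/(π·0.342²) = 2.253 m/s
h_f = f(L/D)V²/(2g) = 0.02160·(1580/0.342)·2.253²/(2·9.81) = 25.83 m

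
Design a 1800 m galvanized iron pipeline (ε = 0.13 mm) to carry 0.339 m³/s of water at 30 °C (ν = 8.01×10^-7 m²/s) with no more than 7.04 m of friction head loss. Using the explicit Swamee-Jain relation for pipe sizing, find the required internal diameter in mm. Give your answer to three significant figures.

D ≈ 525 mm

Swamee-Jain (Type III): D = 0.66·[ε^1.25·(LQ²/(gh_f))^4.75 + ν·Q^9.4·(L/(gh_f))^5.2]^0.04
LQ²/(gh_f) = 2.995; L/(gh_f) = 26.06
Term 1 = ε^1.25·(…)^4.75 = 0.00254; Term 2 = ν·Q^9.4·(…)^5.2 = 7.09×10^-4
D = 0.66·(0.00254 + 7.09×10^-4)^0.04 = 0.5249 m = 525 mm
Check: V = 1.57 m/s, Re = 1.03×10^6, f = 0.01525, h_f = 6.54 m ≈ 7.04 m ✓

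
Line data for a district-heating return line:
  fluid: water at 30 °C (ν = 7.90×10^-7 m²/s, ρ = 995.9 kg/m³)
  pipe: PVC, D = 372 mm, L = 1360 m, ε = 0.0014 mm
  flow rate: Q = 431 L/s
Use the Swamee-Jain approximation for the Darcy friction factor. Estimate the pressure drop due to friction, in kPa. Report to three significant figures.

Δp ≈ 304 kPa

V = 4Q/(πD²) = 4·0.431/(π·0.372²) = 3.966 m/s
Re = VD/ν = 3.966·0.372/7.90×10^-7 = 1.87×10^6 → turbulent
ε/D = 0.0014/372 = 3.76×10^-6
Swamee-Jain: f = 0.01062
h_f = f(L/D)V²/(2g) = 0.01062·(1360/0.372)·3.966²/(2·9.81) = 31.11 m
Δp = ρg·h_f = 995.9·9.81·31.11 = 303.9 kPa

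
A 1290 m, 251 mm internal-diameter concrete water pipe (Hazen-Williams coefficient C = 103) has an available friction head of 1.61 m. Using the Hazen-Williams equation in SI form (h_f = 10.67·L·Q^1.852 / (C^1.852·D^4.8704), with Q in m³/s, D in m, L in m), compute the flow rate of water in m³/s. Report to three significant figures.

Rearranging: Q = [h_f·C^1.852·D^4.8704 / (10.67·L)]^(1/1.852)
Q = [1.61·103^1.852·0.251^4.8704 / (10.67·1290)]^0.540 = 0.02047 m³/s

Q ≈ 0.0205 m³/s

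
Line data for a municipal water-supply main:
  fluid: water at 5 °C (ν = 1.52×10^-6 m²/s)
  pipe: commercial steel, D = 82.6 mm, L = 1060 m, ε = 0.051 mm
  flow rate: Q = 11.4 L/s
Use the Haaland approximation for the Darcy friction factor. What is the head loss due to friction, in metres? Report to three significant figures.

h_f ≈ 59.8 m

V = 4Q/(πD²) = 4·0.0114/(π·0.0826²) = 2.127 m/s
Re = VD/ν = 2.127·0.0826/1.52×10^-6 = 1.16×10^5 → turbulent
ε/D = 0.051/82.6 = 6.17×10^-4
Haaland: f = 0.02022
h_f = f(L/D)V²/(2g) = 0.02022·(1060/0.0826)·2.127²/(2·9.81) = 59.85 m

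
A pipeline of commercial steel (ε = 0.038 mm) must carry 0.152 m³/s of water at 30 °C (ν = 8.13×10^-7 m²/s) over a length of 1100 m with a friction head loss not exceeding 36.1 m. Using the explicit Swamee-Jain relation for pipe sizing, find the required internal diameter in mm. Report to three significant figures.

D ≈ 245 mm

Swamee-Jain (Type III): D = 0.66·[ε^1.25·(LQ²/(gh_f))^4.75 + ν·Q^9.4·(L/(gh_f))^5.2]^0.04
LQ²/(gh_f) = 0.07176; L/(gh_f) = 3.106
Term 1 = ε^1.25·(…)^4.75 = 1.10×10^-11; Term 2 = ν·Q^9.4·(…)^5.2 = 6.01×10^-12
D = 0.66·(1.10×10^-11 + 6.01×10^-12)^0.04 = 0.2448 m = 245 mm
Check: V = 3.23 m/s, Re = 9.73×10^5, f = 0.01428, h_f = 34.1 m ≈ 36.1 m ✓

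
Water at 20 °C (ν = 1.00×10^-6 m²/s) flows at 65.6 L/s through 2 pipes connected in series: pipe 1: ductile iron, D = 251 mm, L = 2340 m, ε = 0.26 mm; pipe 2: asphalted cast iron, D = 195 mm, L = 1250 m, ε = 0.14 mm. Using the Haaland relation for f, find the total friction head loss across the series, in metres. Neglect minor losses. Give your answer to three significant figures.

H ≈ 47.1 m

Pipe 1: V = 1.326 m/s, Re = 3.33×10^5, ε/D = 0.00104, f = 0.02060, h_1 = f(L/D)V²/2g = 17.20 m
Pipe 2: V = 2.197 m/s, Re = 4.28×10^5, ε/D = 7.18×10^-4, f = 0.01894, h_2 = f(L/D)V²/2g = 29.86 m
Series → Q common, losses add: H = Σh = 47.06 m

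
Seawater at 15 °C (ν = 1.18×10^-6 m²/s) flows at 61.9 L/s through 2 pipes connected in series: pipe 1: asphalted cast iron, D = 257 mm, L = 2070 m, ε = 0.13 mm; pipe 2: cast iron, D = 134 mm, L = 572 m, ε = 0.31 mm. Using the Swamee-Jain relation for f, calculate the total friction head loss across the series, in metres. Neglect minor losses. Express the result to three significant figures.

H ≈ 115 m

Pipe 1: V = 1.193 m/s, Re = 2.60×10^5, ε/D = 5.06×10^-4, f = 0.01856, h_1 = f(L/D)V²/2g = 10.85 m
Pipe 2: V = 4.389 m/s, Re = 4.98×10^5, ε/D = 0.00231, f = 0.02480, h_2 = f(L/D)V²/2g = 103.9 m
Series → Q common, losses add: H = Σh = 114.8 m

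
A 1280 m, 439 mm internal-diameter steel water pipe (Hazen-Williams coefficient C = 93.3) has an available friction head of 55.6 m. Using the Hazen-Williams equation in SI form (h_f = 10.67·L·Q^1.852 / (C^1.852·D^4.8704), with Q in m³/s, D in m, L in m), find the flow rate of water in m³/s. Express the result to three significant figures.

Q ≈ 0.548 m³/s

Rearranging: Q = [h_f·C^1.852·D^4.8704 / (10.67·L)]^(1/1.852)
Q = [55.6·93.3^1.852·0.439^4.8704 / (10.67·1280)]^0.540 = 0.5482 m³/s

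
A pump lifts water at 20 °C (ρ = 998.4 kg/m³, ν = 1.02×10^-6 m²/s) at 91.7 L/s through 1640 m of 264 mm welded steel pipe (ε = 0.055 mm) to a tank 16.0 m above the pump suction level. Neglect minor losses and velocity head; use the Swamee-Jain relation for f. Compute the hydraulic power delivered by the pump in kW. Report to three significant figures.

P_hyd ≈ 27.0 kW

V = 4Q/(πD²) = 1.675 m/s; Re = 4.34×10^5; ε/D = 2.08×10^-4; f = 0.01578
h_f = f(L/D)V²/2g = 14.03 m
Total head H = z + h_f = 16.0 + 14.03 = 30.03 m
P_hyd = ρgQH = 998.4·9.81·0.0917·30.03 = 26.97 kW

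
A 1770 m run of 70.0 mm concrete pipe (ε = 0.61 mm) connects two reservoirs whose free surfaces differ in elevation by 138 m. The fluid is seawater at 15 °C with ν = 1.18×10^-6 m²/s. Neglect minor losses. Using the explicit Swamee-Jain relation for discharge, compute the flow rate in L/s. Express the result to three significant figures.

Swamee-Jain (Type II): Q = -0.965·√(gD⁵h_f/L)·ln[ε/(3.7D) + √(3.17ν²L/(gD³h_f))]
√(gD⁵h_f/L) = √(9.81·0.0700⁵·138/1770) = 0.001134
ε/(3.7D) = 0.00236; √(3.17ν²L/(gD³h_f)) = 1.30×10^-4
Q = -0.965·0.001134·ln(0.002485) = 0.006562 m³/s
Check: V = 1.71 m/s, Re = 1.01×10^5, f = 0.03710, h_f = 139 m ≈ 138 m ✓

Q ≈ 6.56 L/s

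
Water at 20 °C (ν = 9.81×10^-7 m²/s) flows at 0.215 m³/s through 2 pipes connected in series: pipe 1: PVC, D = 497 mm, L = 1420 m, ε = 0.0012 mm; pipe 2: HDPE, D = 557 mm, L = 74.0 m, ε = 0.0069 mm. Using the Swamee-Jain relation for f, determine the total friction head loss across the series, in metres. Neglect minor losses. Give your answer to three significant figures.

H ≈ 2.37 m

Pipe 1: V = 1.108 m/s, Re = 5.61×10^5, ε/D = 2.41×10^-6, f = 0.01287, h_1 = f(L/D)V²/2g = 2.301 m
Pipe 2: V = 0.8823 m/s, Re = 5.01×10^5, ε/D = 1.24×10^-5, f = 0.01328, h_2 = f(L/D)V²/2g = 0.07003 m
Series → Q common, losses add: H = Σh = 2.371 m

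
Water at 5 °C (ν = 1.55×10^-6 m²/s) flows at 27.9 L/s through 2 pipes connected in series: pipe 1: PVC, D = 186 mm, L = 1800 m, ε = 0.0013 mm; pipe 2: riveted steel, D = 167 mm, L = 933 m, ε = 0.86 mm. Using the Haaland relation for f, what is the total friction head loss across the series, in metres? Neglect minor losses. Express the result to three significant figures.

Pipe 1: V = 1.027 m/s, Re = 1.23×10^5, ε/D = 6.99×10^-6, f = 0.01710, h_1 = f(L/D)V²/2g = 8.893 m
Pipe 2: V = 1.274 m/s, Re = 1.37×10^5, ε/D = 0.00515, f = 0.03132, h_2 = f(L/D)V²/2g = 14.47 m
Series → Q common, losses add: H = Σh = 23.36 m

H ≈ 23.4 m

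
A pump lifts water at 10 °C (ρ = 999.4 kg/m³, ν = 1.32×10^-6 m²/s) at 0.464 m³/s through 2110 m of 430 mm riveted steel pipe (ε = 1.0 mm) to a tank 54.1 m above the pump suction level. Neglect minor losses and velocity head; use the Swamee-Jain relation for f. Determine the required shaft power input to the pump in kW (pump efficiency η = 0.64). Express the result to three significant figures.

V = 4Q/(πD²) = 3.195 m/s; Re = 1.04×10^6; ε/D = 0.00233; f = 0.02462
h_f = f(L/D)V²/2g = 62.86 m
Total head H = z + h_f = 54.1 + 62.86 = 117.0 m
P_hyd = ρgQH = 999.4·9.81·0.464·117.0 = 532.1 kW
P_shaft = P_hyd/η = 532.1/0.64 = 831.3 kW

P_shaft ≈ 831 kW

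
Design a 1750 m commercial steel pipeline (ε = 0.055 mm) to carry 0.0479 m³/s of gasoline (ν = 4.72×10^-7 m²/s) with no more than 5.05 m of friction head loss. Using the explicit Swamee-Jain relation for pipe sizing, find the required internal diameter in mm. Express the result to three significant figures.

Swamee-Jain (Type III): D = 0.66·[ε^1.25·(LQ²/(gh_f))^4.75 + ν·Q^9.4·(L/(gh_f))^5.2]^0.04
LQ²/(gh_f) = 0.08105; L/(gh_f) = 35.32
Term 1 = ε^1.25·(…)^4.75 = 3.10×10^-11; Term 2 = ν·Q^9.4·(…)^5.2 = 2.08×10^-11
D = 0.66·(3.10×10^-11 + 2.08×10^-11)^0.04 = 0.2559 m = 256 mm
Check: V = 0.931 m/s, Re = 5.05×10^5, f = 0.01564, h_f = 4.72 m ≈ 5.05 m ✓

D ≈ 256 mm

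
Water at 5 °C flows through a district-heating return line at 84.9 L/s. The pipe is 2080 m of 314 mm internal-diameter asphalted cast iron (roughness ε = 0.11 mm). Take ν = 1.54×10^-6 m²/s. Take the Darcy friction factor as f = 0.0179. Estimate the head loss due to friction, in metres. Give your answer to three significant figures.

V = 4Q/(πD²) = 4·0.0849/(π·0.314²) = 1.096 m/s
h_f = f(L/D)V²/(2g) = 0.01790·(2080/0.314)·1.096²/(2·9.81) = 7.264 m

h_f ≈ 7.26 m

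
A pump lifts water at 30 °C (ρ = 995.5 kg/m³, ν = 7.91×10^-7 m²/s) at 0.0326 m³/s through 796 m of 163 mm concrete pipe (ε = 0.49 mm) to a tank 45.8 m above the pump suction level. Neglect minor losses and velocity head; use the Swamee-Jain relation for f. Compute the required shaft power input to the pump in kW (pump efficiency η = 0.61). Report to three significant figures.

P_shaft ≈ 32.4 kW

V = 4Q/(πD²) = 1.562 m/s; Re = 3.22×10^5; ε/D = 0.00301; f = 0.02674
h_f = f(L/D)V²/2g = 16.24 m
Total head H = z + h_f = 45.8 + 16.24 = 62.04 m
P_hyd = ρgQH = 995.5·9.81·0.0326·62.04 = 19.75 kW
P_shaft = P_hyd/η = 19.75/0.61 = 32.38 kW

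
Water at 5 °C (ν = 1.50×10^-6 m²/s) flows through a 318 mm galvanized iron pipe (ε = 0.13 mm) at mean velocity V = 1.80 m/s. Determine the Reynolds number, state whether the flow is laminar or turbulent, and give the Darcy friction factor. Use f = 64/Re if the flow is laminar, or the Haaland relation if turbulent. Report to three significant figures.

Re ≈ 3.82×10^5; turbulent; f ≈ 0.0172

Re = VD/ν = 1.800·0.318/1.50×10^-6 = 3.82×10^5
Re > 4000 → turbulent; ε/D = 4.09×10^-4
Haaland: f = 0.01723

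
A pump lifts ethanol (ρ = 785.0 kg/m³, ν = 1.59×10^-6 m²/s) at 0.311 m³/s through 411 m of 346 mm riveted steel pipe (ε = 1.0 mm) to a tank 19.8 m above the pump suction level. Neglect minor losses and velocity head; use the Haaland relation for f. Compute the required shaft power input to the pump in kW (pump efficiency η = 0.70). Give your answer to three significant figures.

P_shaft ≈ 127 kW

V = 4Q/(πD²) = 3.308 m/s; Re = 7.20×10^5; ε/D = 0.00289; f = 0.02612
h_f = f(L/D)V²/2g = 17.30 m
Total head H = z + h_f = 19.8 + 17.30 = 37.10 m
P_hyd = ρgQH = 785.0·9.81·0.311·37.10 = 88.86 kW
P_shaft = P_hyd/η = 88.86/0.70 = 126.9 kW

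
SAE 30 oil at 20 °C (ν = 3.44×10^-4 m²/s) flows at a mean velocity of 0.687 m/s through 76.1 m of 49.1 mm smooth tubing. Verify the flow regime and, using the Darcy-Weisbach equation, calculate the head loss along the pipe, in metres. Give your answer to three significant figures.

Re = VD/ν = 0.687·0.04910/3.44×10^-4 = 98.1 → laminar (Re < 2300)
f = 64/Re = 0.6527
h_f = f(L/D)V²/(2g) = 0.6527·(76.1/0.04910)·0.687²/(2·9.81) = 24.33 m

h_f ≈ 24.3 m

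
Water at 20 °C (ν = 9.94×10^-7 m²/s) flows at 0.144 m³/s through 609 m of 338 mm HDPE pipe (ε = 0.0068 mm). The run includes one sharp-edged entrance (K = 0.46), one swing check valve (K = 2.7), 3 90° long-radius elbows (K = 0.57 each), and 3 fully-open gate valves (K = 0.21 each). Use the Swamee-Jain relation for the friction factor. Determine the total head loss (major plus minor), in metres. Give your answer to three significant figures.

H_L ≈ 3.85 m

V = 4Q/(πD²) = 1.605 m/s; V²/2g = 0.1313 m
Re = 5.46×10^5, ε/D = 2.01×10^-5 → f = 0.01322 (Swamee-Jain)
Major: h_f = f(L/D)·V²/2g = 0.01322·1802·0.1313 = 3.127 m
Minor: ΣK = 5.50; h_m = ΣK·V²/2g = 0.7220 m
Total H_L = 3.127 + 0.7220 = 3.849 m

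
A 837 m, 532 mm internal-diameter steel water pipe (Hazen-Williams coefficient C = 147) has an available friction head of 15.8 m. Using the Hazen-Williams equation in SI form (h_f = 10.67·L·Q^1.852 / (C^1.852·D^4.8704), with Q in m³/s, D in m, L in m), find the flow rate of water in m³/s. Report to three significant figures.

Q ≈ 0.913 m³/s

Rearranging: Q = [h_f·C^1.852·D^4.8704 / (10.67·L)]^(1/1.852)
Q = [15.8·147^1.852·0.532^4.8704 / (10.67·837)]^0.540 = 0.9129 m³/s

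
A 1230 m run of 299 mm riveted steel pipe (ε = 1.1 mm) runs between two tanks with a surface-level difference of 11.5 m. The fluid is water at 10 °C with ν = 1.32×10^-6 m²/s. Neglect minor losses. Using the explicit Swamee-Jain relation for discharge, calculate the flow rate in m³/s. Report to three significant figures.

Swamee-Jain (Type II): Q = -0.965·√(gD⁵h_f/L)·ln[ε/(3.7D) + √(3.17ν²L/(gD³h_f))]
√(gD⁵h_f/L) = √(9.81·0.299⁵·11.5/1230) = 0.01481
ε/(3.7D) = 9.94×10^-4; √(3.17ν²L/(gD³h_f)) = 4.75×10^-5
Q = -0.965·0.01481·ln(0.001042) = 0.09811 m³/s
Check: V = 1.40 m/s, Re = 3.16×10^5, f = 0.02824, h_f = 11.6 m ≈ 11.5 m ✓

Q ≈ 0.0981 m³/s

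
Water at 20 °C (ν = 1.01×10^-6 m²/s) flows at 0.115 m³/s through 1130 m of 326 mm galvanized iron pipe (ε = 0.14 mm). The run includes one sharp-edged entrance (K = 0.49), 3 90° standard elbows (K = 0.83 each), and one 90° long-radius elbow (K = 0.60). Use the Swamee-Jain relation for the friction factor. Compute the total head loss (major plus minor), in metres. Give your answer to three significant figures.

H_L ≈ 6.19 m

V = 4Q/(πD²) = 1.378 m/s; V²/2g = 0.09675 m
Re = 4.45×10^5, ε/D = 4.29×10^-4 → f = 0.01744 (Swamee-Jain)
Major: h_f = f(L/D)·V²/2g = 0.01744·3466·0.09675 = 5.847 m
Minor: ΣK = 3.58; h_m = ΣK·V²/2g = 0.3464 m
Total H_L = 5.847 + 0.3464 = 6.194 m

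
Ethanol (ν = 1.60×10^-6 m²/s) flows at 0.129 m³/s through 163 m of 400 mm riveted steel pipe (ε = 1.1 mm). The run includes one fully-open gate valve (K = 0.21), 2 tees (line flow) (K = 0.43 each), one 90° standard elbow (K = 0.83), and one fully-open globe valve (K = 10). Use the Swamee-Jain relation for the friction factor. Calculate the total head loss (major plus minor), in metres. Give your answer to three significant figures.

V = 4Q/(πD²) = 1.027 m/s; V²/2g = 0.05371 m
Re = 2.57×10^5, ε/D = 0.00275 → f = 0.02626 (Swamee-Jain)
Major: h_f = f(L/D)·V²/2g = 0.02626·407.5·0.05371 = 0.5747 m
Minor: ΣK = 11.9; h_m = ΣK·V²/2g = 0.6392 m
Total H_L = 0.5747 + 0.6392 = 1.214 m

H_L ≈ 1.21 m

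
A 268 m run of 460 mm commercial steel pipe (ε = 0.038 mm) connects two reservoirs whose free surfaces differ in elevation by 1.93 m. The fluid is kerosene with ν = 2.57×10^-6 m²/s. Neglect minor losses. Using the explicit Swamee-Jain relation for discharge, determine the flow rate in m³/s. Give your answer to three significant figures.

Q ≈ 0.348 m³/s

Swamee-Jain (Type II): Q = -0.965·√(gD⁵h_f/L)·ln[ε/(3.7D) + √(3.17ν²L/(gD³h_f))]
√(gD⁵h_f/L) = √(9.81·0.460⁵·1.93/268) = 0.03815
ε/(3.7D) = 2.23×10^-5; √(3.17ν²L/(gD³h_f)) = 5.52×10^-5
Q = -0.965·0.03815·ln(7.751×10^-5) = 0.3484 m³/s
Check: V = 2.10 m/s, Re = 3.75×10^5, f = 0.01480, h_f = 1.93 m ≈ 1.93 m ✓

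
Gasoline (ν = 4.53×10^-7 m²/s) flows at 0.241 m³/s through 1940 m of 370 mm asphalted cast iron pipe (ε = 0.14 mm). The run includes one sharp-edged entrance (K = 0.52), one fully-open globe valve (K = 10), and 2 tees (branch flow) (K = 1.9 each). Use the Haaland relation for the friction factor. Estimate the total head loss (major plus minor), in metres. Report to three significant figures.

V = 4Q/(πD²) = 2.241 m/s; V²/2g = 0.2561 m
Re = 1.83×10^6, ε/D = 3.78×10^-4 → f = 0.01603 (Haaland)
Major: h_f = f(L/D)·V²/2g = 0.01603·5243·0.2561 = 21.53 m
Minor: ΣK = 14.3; h_m = ΣK·V²/2g = 3.667 m
Total H_L = 21.53 + 3.667 = 25.19 m

H_L ≈ 25.2 m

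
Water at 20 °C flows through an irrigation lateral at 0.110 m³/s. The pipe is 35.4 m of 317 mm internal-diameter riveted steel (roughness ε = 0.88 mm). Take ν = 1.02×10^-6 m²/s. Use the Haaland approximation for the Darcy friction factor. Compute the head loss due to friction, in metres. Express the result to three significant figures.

h_f ≈ 0.287 m

V = 4Q/(πD²) = 4·0.110/(π·0.317²) = 1.394 m/s
Re = VD/ν = 1.394·0.317/1.02×10^-6 = 4.33×10^5 → turbulent
ε/D = 0.88/317 = 0.00278
Haaland: f = 0.02595
h_f = f(L/D)V²/(2g) = 0.02595·(35.4/0.317)·1.394²/(2·9.81) = 0.2869 m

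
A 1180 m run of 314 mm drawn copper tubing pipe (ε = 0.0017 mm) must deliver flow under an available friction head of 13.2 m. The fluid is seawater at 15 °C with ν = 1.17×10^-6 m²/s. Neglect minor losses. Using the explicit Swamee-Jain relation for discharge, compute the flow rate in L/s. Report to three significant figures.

Swamee-Jain (Type II): Q = -0.965·√(gD⁵h_f/L)·ln[ε/(3.7D) + √(3.17ν²L/(gD³h_f))]
√(gD⁵h_f/L) = √(9.81·0.314⁵·13.2/1180) = 0.01830
ε/(3.7D) = 1.46×10^-6; √(3.17ν²L/(gD³h_f)) = 3.57×10^-5
Q = -0.965·0.01830·ln(3.720×10^-5) = 0.1801 m³/s
Check: V = 2.33 m/s, Re = 6.24×10^5, f = 0.01269, h_f = 13.1 m ≈ 13.2 m ✓

Q ≈ 180 L/s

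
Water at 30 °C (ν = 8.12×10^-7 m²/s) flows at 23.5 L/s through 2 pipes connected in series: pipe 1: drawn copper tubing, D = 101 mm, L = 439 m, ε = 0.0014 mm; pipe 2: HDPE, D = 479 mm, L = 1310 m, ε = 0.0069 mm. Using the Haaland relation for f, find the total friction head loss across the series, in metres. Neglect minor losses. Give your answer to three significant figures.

H ≈ 26.7 m

Pipe 1: V = 2.933 m/s, Re = 3.65×10^5, ε/D = 1.39×10^-5, f = 0.01396, h_1 = f(L/D)V²/2g = 26.61 m
Pipe 2: V = 0.1304 m/s, Re = 7.69×10^4, ε/D = 1.44×10^-5, f = 0.01889, h_2 = f(L/D)V²/2g = 0.04477 m
Series → Q common, losses add: H = Σh = 26.65 m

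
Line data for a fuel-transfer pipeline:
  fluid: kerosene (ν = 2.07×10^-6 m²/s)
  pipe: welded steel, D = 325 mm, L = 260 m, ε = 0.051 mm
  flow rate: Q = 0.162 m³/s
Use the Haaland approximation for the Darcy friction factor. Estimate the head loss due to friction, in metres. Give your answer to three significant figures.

V = 4Q/(πD²) = 4·0.162/(π·0.325²) = 1.953 m/s
Re = VD/ν = 1.953·0.325/2.07×10^-6 = 3.07×10^5 → turbulent
ε/D = 0.051/325 = 1.57×10^-4
Haaland: f = 0.01567
h_f = f(L/D)V²/(2g) = 0.01567·(260/0.325)·1.953²/(2·9.81) = 2.437 m

h_f ≈ 2.44 m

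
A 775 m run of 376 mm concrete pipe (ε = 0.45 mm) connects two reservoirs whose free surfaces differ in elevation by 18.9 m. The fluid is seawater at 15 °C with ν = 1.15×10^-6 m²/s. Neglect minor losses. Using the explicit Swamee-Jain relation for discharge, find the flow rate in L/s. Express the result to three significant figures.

Swamee-Jain (Type II): Q = -0.965·√(gD⁵h_f/L)·ln[ε/(3.7D) + √(3.17ν²L/(gD³h_f))]
√(gD⁵h_f/L) = √(9.81·0.376⁵·18.9/775) = 0.04240
ε/(3.7D) = 3.23×10^-4; √(3.17ν²L/(gD³h_f)) = 1.82×10^-5
Q = -0.965·0.04240·ln(3.416×10^-4) = 0.3266 m³/s
Check: V = 2.94 m/s, Re = 9.62×10^5, f = 0.02089, h_f = 19.0 m ≈ 18.9 m ✓

Q ≈ 327 L/s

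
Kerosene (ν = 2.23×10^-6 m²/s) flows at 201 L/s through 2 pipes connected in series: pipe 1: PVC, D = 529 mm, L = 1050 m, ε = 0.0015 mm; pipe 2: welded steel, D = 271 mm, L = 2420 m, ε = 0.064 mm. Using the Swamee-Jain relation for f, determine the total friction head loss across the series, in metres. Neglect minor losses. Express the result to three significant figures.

H ≈ 90.1 m

Pipe 1: V = 0.9145 m/s, Re = 2.17×10^5, ε/D = 2.84×10^-6, f = 0.01532, h_1 = f(L/D)V²/2g = 1.296 m
Pipe 2: V = 3.485 m/s, Re = 4.23×10^5, ε/D = 2.36×10^-4, f = 0.01606, h_2 = f(L/D)V²/2g = 88.76 m
Series → Q common, losses add: H = Σh = 90.05 m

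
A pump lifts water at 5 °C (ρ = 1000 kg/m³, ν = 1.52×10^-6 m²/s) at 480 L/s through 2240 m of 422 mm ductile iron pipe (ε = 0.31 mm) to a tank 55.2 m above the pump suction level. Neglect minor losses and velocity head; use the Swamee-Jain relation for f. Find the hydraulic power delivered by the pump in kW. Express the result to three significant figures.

P_hyd ≈ 541 kW

V = 4Q/(πD²) = 3.432 m/s; Re = 9.53×10^5; ε/D = 7.35×10^-4; f = 0.01874
h_f = f(L/D)V²/2g = 59.70 m
Total head H = z + h_f = 55.2 + 59.70 = 114.9 m
P_hyd = ρgQH = 1000·9.81·0.480·114.9 = 541.0 kW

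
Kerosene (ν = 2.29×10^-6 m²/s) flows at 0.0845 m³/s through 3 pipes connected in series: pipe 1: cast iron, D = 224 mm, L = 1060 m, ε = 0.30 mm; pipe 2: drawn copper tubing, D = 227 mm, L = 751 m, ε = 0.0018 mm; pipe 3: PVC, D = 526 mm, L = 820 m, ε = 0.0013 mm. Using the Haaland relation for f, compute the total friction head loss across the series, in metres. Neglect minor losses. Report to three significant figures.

H ≈ 36.1 m

Pipe 1: V = 2.144 m/s, Re = 2.10×10^5, ε/D = 0.00134, f = 0.02213, h_1 = f(L/D)V²/2g = 24.54 m
Pipe 2: V = 2.088 m/s, Re = 2.07×10^5, ε/D = 7.93×10^-6, f = 0.01544, h_2 = f(L/D)V²/2g = 11.35 m
Pipe 3: V = 0.3889 m/s, Re = 8.93×10^4, ε/D = 2.47×10^-6, f = 0.01826, h_3 = f(L/D)V²/2g = 0.2194 m
Series → Q common, losses add: H = Σh = 36.11 m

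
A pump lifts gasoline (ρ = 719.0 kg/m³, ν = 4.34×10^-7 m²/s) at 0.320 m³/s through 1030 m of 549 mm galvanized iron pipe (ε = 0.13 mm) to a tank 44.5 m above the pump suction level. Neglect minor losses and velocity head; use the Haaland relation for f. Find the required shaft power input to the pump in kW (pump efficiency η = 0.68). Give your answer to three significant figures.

P_shaft ≈ 156 kW

V = 4Q/(πD²) = 1.352 m/s; Re = 1.71×10^6; ε/D = 2.37×10^-4; f = 0.01470
h_f = f(L/D)V²/2g = 2.568 m
Total head H = z + h_f = 44.5 + 2.568 = 47.07 m
P_hyd = ρgQH = 719.0·9.81·0.320·47.07 = 106.2 kW
P_shaft = P_hyd/η = 106.2/0.68 = 156.2 kW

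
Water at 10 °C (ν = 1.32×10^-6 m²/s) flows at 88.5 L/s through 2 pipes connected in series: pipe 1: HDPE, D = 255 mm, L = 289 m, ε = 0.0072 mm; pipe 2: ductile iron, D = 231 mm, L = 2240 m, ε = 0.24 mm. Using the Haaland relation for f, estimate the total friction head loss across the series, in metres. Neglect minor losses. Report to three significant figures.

Pipe 1: V = 1.733 m/s, Re = 3.35×10^5, ε/D = 2.82×10^-5, f = 0.01431, h_1 = f(L/D)V²/2g = 2.482 m
Pipe 2: V = 2.112 m/s, Re = 3.70×10^5, ε/D = 0.00104, f = 0.02054, h_2 = f(L/D)V²/2g = 45.27 m
Series → Q common, losses add: H = Σh = 47.75 m

H ≈ 47.7 m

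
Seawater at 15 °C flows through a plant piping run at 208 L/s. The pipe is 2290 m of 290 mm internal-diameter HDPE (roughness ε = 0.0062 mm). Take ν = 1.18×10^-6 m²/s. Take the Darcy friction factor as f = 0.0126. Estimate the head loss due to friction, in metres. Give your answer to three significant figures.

V = 4Q/(πD²) = 4·0.208/(π·0.290²) = 3.149 m/s
h_f = f(L/D)V²/(2g) = 0.01260·(2290/0.290)·3.149²/(2·9.81) = 50.29 m

h_f ≈ 50.3 m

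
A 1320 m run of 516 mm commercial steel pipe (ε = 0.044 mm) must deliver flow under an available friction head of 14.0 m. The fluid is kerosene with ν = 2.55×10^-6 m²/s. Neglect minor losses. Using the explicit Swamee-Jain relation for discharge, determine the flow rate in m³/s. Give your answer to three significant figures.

Q ≈ 0.578 m³/s

Swamee-Jain (Type II): Q = -0.965·√(gD⁵h_f/L)·ln[ε/(3.7D) + √(3.17ν²L/(gD³h_f))]
√(gD⁵h_f/L) = √(9.81·0.516⁵·14.0/1320) = 0.06169
ε/(3.7D) = 2.30×10^-5; √(3.17ν²L/(gD³h_f)) = 3.80×10^-5
Q = -0.965·0.06169·ln(6.102×10^-5) = 0.5777 m³/s
Check: V = 2.76 m/s, Re = 5.59×10^5, f = 0.01410, h_f = 14.0 m ≈ 14.0 m ✓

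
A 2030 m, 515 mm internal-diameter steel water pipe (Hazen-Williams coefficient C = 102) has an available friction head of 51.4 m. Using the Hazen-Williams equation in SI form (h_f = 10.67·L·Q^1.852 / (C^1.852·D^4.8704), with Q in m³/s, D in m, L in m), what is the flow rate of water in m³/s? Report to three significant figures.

Rearranging: Q = [h_f·C^1.852·D^4.8704 / (10.67·L)]^(1/1.852)
Q = [51.4·102^1.852·0.515^4.8704 / (10.67·2030)]^0.540 = 0.6815 m³/s

Q ≈ 0.682 m³/s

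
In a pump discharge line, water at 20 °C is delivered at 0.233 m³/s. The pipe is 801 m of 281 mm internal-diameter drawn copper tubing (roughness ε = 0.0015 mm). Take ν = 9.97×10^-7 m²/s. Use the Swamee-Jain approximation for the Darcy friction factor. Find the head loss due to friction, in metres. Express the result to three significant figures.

V = 4Q/(πD²) = 4·0.233/(π·0.281²) = 3.757 m/s
Re = VD/ν = 3.757·0.281/9.97×10^-7 = 1.06×10^6 → turbulent
ε/D = 0.0015/281 = 5.34×10^-6
Swamee-Jain: f = 0.01163
h_f = f(L/D)V²/(2g) = 0.01163·(801/0.281)·3.757²/(2·9.81) = 23.86 m

h_f ≈ 23.9 m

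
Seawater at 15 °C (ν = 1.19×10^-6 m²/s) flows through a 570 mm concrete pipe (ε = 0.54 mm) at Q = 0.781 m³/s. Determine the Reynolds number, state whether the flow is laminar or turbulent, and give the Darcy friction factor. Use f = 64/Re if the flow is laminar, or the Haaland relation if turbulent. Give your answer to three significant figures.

Re ≈ 1.47×10^6; turbulent; f ≈ 0.0196

V = 4Q/(πD²) = 3.061 m/s
Re = VD/ν = 3.061·0.570/1.19×10^-6 = 1.47×10^6
Re > 4000 → turbulent; ε/D = 9.47×10^-4
Haaland: f = 0.01961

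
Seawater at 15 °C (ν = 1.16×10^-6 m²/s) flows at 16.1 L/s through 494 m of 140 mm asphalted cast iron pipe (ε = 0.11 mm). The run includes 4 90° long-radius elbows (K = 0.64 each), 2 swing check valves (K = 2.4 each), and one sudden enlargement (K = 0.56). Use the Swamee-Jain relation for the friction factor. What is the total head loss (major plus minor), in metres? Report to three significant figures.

H_L ≈ 4.59 m

V = 4Q/(πD²) = 1.046 m/s; V²/2g = 0.05575 m
Re = 1.26×10^5, ε/D = 7.86×10^-4 → f = 0.02107 (Swamee-Jain)
Major: h_f = f(L/D)·V²/2g = 0.02107·3529·0.05575 = 4.146 m
Minor: ΣK = 7.92; h_m = ΣK·V²/2g = 0.4416 m
Total H_L = 4.146 + 0.4416 = 4.587 m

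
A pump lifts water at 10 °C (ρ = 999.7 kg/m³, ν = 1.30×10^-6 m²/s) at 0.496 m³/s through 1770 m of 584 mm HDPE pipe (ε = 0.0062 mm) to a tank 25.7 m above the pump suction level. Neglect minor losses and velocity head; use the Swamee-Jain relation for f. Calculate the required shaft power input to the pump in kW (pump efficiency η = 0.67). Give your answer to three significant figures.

P_shaft ≈ 234 kW

V = 4Q/(πD²) = 1.852 m/s; Re = 8.32×10^5; ε/D = 1.06×10^-5; f = 0.01221
h_f = f(L/D)V²/2g = 6.466 m
Total head H = z + h_f = 25.7 + 6.466 = 32.17 m
P_hyd = ρgQH = 999.7·9.81·0.496·32.17 = 156.5 kW
P_shaft = P_hyd/η = 156.5/0.67 = 233.5 kW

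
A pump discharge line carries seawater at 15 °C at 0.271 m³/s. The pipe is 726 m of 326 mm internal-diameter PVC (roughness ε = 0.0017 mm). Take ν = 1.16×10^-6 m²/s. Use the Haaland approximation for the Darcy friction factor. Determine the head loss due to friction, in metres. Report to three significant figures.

V = 4Q/(πD²) = 4·0.271/(π·0.326²) = 3.247 m/s
Re = VD/ν = 3.247·0.326/1.16×10^-6 = 9.12×10^5 → turbulent
ε/D = 0.0017/326 = 5.21×10^-6
Haaland: f = 0.01185
h_f = f(L/D)V²/(2g) = 0.01185·(726/0.326)·3.247²/(2·9.81) = 14.18 m

h_f ≈ 14.2 m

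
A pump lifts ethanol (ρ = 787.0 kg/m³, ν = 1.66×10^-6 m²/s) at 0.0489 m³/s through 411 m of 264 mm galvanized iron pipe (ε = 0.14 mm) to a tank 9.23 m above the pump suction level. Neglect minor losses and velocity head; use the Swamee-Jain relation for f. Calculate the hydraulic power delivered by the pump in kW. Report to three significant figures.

V = 4Q/(πD²) = 0.8933 m/s; Re = 1.42×10^5; ε/D = 5.30×10^-4; f = 0.01973
h_f = f(L/D)V²/2g = 1.249 m
Total head H = z + h_f = 9.23 + 1.249 = 10.48 m
P_hyd = ρgQH = 787.0·9.81·0.0489·10.48 = 3.956 kW

P_hyd ≈ 3.96 kW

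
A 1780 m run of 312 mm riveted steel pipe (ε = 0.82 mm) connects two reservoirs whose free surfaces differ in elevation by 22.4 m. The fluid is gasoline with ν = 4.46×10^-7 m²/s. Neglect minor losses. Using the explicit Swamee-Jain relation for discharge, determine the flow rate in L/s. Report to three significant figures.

Q ≈ 133 L/s

Swamee-Jain (Type II): Q = -0.965·√(gD⁵h_f/L)·ln[ε/(3.7D) + √(3.17ν²L/(gD³h_f))]
√(gD⁵h_f/L) = √(9.81·0.312⁵·22.4/1780) = 0.01910
ε/(3.7D) = 7.10×10^-4; √(3.17ν²L/(gD³h_f)) = 1.30×10^-5
Q = -0.965·0.01910·ln(7.233×10^-4) = 0.1333 m³/s
Check: V = 1.74 m/s, Re = 1.22×10^6, f = 0.02540, h_f = 22.5 m ≈ 22.4 m ✓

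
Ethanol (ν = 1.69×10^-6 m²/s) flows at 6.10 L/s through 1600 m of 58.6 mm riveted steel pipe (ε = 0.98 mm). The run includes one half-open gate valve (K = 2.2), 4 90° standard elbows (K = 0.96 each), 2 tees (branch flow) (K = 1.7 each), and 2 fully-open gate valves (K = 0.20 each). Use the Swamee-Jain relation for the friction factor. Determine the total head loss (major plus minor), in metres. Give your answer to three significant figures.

H_L ≈ 332 m

V = 4Q/(πD²) = 2.262 m/s; V²/2g = 0.2607 m
Re = 7.84×10^4, ε/D = 0.0167 → f = 0.04630 (Swamee-Jain)
Major: h_f = f(L/D)·V²/2g = 0.04630·27304·0.2607 = 329.6 m
Minor: ΣK = 9.84; h_m = ΣK·V²/2g = 2.566 m
Total H_L = 329.6 + 2.566 = 332.2 m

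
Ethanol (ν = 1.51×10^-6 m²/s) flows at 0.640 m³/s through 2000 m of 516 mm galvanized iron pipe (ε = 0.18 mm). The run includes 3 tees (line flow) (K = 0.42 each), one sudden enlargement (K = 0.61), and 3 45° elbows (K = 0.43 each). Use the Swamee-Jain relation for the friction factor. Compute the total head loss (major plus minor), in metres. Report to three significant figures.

H_L ≈ 31.4 m

V = 4Q/(πD²) = 3.060 m/s; V²/2g = 0.4774 m
Re = 1.05×10^6, ε/D = 3.49×10^-4 → f = 0.01615 (Swamee-Jain)
Major: h_f = f(L/D)·V²/2g = 0.01615·3876·0.4774 = 29.88 m
Minor: ΣK = 3.16; h_m = ΣK·V²/2g = 1.509 m
Total H_L = 29.88 + 1.509 = 31.39 m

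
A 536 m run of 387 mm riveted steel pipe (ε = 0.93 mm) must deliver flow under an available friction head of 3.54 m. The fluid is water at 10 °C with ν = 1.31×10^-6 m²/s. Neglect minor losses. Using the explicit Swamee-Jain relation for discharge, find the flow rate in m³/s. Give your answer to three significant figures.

Q ≈ 0.167 m³/s

Swamee-Jain (Type II): Q = -0.965·√(gD⁵h_f/L)·ln[ε/(3.7D) + √(3.17ν²L/(gD³h_f))]
√(gD⁵h_f/L) = √(9.81·0.387⁵·3.54/536) = 0.02372
ε/(3.7D) = 6.49×10^-4; √(3.17ν²L/(gD³h_f)) = 3.81×10^-5
Q = -0.965·0.02372·ln(6.875×10^-4) = 0.1667 m³/s
Check: V = 1.42 m/s, Re = 4.19×10^5, f = 0.02511, h_f = 3.56 m ≈ 3.54 m ✓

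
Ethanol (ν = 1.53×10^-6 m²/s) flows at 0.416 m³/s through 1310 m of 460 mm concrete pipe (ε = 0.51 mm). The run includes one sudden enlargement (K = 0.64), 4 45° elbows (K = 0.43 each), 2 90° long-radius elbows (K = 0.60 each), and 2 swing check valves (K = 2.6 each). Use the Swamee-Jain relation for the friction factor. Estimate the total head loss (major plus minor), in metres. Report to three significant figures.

V = 4Q/(πD²) = 2.503 m/s; V²/2g = 0.3194 m
Re = 7.53×10^5, ε/D = 0.00111 → f = 0.02061 (Swamee-Jain)
Major: h_f = f(L/D)·V²/2g = 0.02061·2848·0.3194 = 18.75 m
Minor: ΣK = 8.76; h_m = ΣK·V²/2g = 2.798 m
Total H_L = 18.75 + 2.798 = 21.54 m

H_L ≈ 21.5 m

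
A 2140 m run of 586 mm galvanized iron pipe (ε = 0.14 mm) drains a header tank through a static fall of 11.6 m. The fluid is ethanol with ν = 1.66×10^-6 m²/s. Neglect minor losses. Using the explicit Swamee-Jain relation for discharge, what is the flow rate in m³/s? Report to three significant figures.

Swamee-Jain (Type II): Q = -0.965·√(gD⁵h_f/L)·ln[ε/(3.7D) + √(3.17ν²L/(gD³h_f))]
√(gD⁵h_f/L) = √(9.81·0.586⁵·11.6/2140) = 0.06062
ε/(3.7D) = 6.46×10^-5; √(3.17ν²L/(gD³h_f)) = 2.86×10^-5
Q = -0.965·0.06062·ln(9.314×10^-5) = 0.5429 m³/s
Check: V = 2.01 m/s, Re = 7.11×10^5, f = 0.01548, h_f = 11.7 m ≈ 11.6 m ✓

Q ≈ 0.543 m³/s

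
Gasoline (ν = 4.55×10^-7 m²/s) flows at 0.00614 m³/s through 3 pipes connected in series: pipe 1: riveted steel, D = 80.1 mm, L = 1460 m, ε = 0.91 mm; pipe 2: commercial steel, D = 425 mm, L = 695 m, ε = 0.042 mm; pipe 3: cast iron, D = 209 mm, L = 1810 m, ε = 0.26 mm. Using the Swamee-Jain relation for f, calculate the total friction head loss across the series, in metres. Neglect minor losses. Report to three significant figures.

Pipe 1: V = 1.218 m/s, Re = 2.15×10^5, ε/D = 0.0114, f = 0.04000, h_1 = f(L/D)V²/2g = 55.17 m
Pipe 2: V = 0.04328 m/s, Re = 4.04×10^4, ε/D = 9.88×10^-5, f = 0.02215, h_2 = f(L/D)V²/2g = 0.003458 m
Pipe 3: V = 0.1790 m/s, Re = 8.22×10^4, ε/D = 0.00124, f = 0.02356, h_3 = f(L/D)V²/2g = 0.3331 m
Series → Q common, losses add: H = Σh = 55.50 m

H ≈ 55.5 m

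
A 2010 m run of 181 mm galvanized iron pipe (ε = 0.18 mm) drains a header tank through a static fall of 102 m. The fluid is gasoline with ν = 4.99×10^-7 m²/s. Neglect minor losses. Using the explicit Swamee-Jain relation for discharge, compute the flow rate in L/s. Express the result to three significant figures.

Swamee-Jain (Type II): Q = -0.965·√(gD⁵h_f/L)·ln[ε/(3.7D) + √(3.17ν²L/(gD³h_f))]
√(gD⁵h_f/L) = √(9.81·0.181⁵·102/2010) = 0.009834
ε/(3.7D) = 2.69×10^-4; √(3.17ν²L/(gD³h_f)) = 1.64×10^-5
Q = -0.965·0.009834·ln(2.851×10^-4) = 0.07746 m³/s
Check: V = 3.01 m/s, Re = 1.09×10^6, f = 0.01997, h_f = 102 m ≈ 102 m ✓

Q ≈ 77.5 L/s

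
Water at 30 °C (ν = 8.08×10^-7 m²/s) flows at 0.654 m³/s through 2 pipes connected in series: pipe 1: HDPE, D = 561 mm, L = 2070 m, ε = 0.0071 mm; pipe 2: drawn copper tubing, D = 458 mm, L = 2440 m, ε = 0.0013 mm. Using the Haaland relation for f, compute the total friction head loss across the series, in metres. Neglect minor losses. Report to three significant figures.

Pipe 1: V = 2.646 m/s, Re = 1.84×10^6, ε/D = 1.27×10^-5, f = 0.01084, h_1 = f(L/D)V²/2g = 14.27 m
Pipe 2: V = 3.970 m/s, Re = 2.25×10^6, ε/D = 2.84×10^-6, f = 0.01024, h_2 = f(L/D)V²/2g = 43.80 m
Series → Q common, losses add: H = Σh = 58.07 m

H ≈ 58.1 m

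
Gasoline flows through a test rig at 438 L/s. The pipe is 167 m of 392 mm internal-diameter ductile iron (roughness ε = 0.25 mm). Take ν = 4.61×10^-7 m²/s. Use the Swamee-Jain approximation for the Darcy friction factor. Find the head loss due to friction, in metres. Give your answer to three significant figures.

h_f ≈ 5.10 m

V = 4Q/(πD²) = 4·0.438/(π·0.392²) = 3.629 m/s
Re = VD/ν = 3.629·0.392/4.61×10^-7 = 3.09×10^6 → turbulent
ε/D = 0.25/392 = 6.38×10^-4
Swamee-Jain: f = 0.01784
h_f = f(L/D)V²/(2g) = 0.01784·(167/0.392)·3.629²/(2·9.81) = 5.103 m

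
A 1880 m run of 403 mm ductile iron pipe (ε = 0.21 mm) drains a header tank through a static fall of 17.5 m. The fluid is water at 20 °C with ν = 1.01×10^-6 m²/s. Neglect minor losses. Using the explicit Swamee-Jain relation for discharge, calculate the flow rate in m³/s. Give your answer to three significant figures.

Swamee-Jain (Type II): Q = -0.965·√(gD⁵h_f/L)·ln[ε/(3.7D) + √(3.17ν²L/(gD³h_f))]
√(gD⁵h_f/L) = √(9.81·0.403⁵·17.5/1880) = 0.03116
ε/(3.7D) = 1.41×10^-4; √(3.17ν²L/(gD³h_f)) = 2.33×10^-5
Q = -0.965·0.03116·ln(1.641×10^-4) = 0.2620 m³/s
Check: V = 2.05 m/s, Re = 8.20×10^5, f = 0.01755, h_f = 17.6 m ≈ 17.5 m ✓

Q ≈ 0.262 m³/s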